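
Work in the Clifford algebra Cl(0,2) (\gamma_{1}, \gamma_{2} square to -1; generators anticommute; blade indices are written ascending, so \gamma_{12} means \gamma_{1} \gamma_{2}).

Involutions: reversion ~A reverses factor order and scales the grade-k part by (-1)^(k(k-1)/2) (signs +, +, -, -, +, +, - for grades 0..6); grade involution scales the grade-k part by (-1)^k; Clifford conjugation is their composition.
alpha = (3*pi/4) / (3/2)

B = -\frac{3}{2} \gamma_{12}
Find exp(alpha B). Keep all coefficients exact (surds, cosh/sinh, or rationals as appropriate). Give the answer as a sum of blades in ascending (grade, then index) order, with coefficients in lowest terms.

B^2 = (-\frac{3}{2})^2*(\gamma_{12})^2 = \frac{9}{4}*(-1) = -\frac{9}{4} (a basis 2-blade squares to minus the product of its generators' squares).
B^2 = -\frac{9}{4} — B^2 < 0, so the exponential closes trigonometrically: l = \frac{3}{2}, alpha*l = \frac{3 \pi}{4}, so exp(alpha B) = cos(\frac{3 \pi}{4}) + (sin(\frac{3 \pi}{4})/(\frac{3}{2}))*B = - \frac{\sqrt{2}}{2} + (\frac{\sqrt{2}}{3})*B.
Answer: - \frac{\sqrt{2}}{2} - \frac{\sqrt{2}}{2} \gamma_{12}


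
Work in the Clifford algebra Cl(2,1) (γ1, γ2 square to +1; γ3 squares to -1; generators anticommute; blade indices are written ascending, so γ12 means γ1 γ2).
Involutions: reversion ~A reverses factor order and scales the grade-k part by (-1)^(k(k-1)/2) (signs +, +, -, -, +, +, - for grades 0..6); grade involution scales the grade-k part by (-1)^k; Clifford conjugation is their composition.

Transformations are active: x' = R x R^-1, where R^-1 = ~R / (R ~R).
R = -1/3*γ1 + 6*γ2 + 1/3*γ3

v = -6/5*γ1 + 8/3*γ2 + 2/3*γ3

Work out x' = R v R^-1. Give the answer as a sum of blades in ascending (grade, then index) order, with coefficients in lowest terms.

~R = -1/3*γ1 + 6*γ2 + 1/3*γ3, and R ~R = 36, so R^-1 = ~R / (36).
R v = 728/45 + 284/45*γ12 + 8/45*γ13 + 28/9*γ23
Answer: 1094/1215*γ1 + 368/135*γ2 - 446/1215*γ3


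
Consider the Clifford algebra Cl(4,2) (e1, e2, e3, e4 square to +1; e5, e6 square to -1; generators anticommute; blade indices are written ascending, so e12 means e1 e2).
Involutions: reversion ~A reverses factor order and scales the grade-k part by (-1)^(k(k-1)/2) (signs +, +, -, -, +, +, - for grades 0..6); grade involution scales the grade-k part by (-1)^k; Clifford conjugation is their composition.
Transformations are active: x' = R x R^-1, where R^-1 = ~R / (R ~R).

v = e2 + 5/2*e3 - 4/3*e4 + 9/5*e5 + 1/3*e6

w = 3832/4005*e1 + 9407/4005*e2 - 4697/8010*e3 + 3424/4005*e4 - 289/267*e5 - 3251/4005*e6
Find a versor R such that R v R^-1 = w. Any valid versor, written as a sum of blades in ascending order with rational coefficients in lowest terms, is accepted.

Here q(v) = q(w) = 1703/300; the classical choice R = v + w = 3832/4005*e1 + 13412/4005*e2 + 7664/4005*e3 - 1916/4005*e4 + 958/1335*e5 - 1916/4005*e6 then realises v -> w under the sandwich.
Answer: 3832/4005*e1 + 13412/4005*e2 + 7664/4005*e3 - 1916/4005*e4 + 958/1335*e5 - 1916/4005*e6


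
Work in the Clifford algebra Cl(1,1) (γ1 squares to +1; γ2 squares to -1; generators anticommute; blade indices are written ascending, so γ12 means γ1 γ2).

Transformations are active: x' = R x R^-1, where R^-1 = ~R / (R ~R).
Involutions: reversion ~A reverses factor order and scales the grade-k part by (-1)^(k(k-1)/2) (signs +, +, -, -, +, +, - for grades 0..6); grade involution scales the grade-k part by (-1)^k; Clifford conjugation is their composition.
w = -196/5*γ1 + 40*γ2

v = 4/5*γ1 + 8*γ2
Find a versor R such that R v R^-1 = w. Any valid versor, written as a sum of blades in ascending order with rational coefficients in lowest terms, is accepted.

Equal squares first: v^2 = w^2 = -1584/25. Then v + w = -192/5*γ1 + 48*γ2 is a versor taking v to w, provided it is invertible.
Answer: -192/5*γ1 + 48*γ2


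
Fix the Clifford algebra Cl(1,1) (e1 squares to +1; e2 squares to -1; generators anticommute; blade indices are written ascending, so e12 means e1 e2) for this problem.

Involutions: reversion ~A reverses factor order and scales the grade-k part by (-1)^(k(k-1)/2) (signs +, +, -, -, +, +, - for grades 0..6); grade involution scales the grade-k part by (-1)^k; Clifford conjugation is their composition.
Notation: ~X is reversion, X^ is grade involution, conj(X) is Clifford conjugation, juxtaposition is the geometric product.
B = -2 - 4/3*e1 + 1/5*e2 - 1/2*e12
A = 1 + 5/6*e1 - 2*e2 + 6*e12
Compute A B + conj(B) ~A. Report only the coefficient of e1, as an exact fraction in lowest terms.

first term: -257/45 - 16/5*e1 + 707/60*e2 - 15*e12
second term: -193/45 + 28/15*e1 - 277/60*e2 + 10*e12
Answer: -4/3


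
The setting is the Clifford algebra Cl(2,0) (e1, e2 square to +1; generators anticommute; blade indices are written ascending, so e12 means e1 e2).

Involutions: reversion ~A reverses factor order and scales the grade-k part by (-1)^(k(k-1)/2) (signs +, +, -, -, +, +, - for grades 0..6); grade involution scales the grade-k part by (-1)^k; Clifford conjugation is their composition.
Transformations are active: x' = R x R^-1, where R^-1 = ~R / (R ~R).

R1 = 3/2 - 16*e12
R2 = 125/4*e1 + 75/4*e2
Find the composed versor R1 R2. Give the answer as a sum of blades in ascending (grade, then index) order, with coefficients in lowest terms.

Distribute over the terms of R1 (each basis-blade product reordered to ascending indices, repeated generators contracted through their squares):
(3/2) R2 = 375/8*e1 + 225/8*e2
(-16*e12) R2 = -300*e1 + 500*e2
Summing the partial products and collecting blades:
Answer: -2025/8*e1 + 4225/8*e2


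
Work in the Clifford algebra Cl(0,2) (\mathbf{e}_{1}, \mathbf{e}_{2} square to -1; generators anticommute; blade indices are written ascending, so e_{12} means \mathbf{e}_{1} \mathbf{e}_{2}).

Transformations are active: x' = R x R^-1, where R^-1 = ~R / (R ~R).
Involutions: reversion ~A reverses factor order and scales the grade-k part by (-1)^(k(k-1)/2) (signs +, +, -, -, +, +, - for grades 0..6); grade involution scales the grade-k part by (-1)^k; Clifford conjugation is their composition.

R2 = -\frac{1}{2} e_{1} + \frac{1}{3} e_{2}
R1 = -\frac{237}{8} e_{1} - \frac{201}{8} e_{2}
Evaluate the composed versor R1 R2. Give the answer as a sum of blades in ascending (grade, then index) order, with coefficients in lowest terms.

Distribute over the terms of R1 (each basis-blade product reordered to ascending indices, repeated generators contracted through their squares):
(-\frac{237}{8} e_{1}) R2 = -\frac{237}{16} - \frac{79}{8} e_{12}
(-\frac{201}{8} e_{2}) R2 = \frac{67}{8} - \frac{201}{16} e_{12}
Summing the partial products and collecting blades:
Answer: -\frac{103}{16} - \frac{359}{16} e_{12}


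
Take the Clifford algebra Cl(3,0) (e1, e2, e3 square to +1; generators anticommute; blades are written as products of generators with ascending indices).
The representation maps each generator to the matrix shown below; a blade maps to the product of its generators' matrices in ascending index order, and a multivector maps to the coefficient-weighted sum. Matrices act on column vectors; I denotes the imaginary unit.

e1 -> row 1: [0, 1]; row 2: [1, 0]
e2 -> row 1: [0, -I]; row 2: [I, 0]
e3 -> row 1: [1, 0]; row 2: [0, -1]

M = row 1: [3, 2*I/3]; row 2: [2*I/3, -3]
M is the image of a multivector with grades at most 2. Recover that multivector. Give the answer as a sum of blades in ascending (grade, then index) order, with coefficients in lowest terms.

Method: 1, rho(e1), rho(e2), rho(e3) form a trace-orthogonal basis of the 2x2 complex matrices (tr(X Y) = 2 if X = Y, else 0), so M = m0*1 + m1*rho(e1) + m2*rho(e2) + m3*rho(e3) with m0 = tr(M)/2 = 0, m1 = tr(M rho(e1))/2 = 2*I/3, m2 = tr(M rho(e2))/2 = 0, m3 = tr(M rho(e3))/2 = 3.
Multiplying table entries, the bivector images are rho(e1 e2) = I*rho(e3), rho(e1 e3) = -I*rho(e2), rho(e2 e3) = I*rho(e1); with real blade coefficients the real parts of m0..m3 are the coefficients of 1, e1, e2, e3 and the imaginary parts give the bivectors (e2 e3: Im m1, e1 e3: -Im m2, e1 e2: Im m3).
Answer: 3*e3 + 2/3*e2 e3


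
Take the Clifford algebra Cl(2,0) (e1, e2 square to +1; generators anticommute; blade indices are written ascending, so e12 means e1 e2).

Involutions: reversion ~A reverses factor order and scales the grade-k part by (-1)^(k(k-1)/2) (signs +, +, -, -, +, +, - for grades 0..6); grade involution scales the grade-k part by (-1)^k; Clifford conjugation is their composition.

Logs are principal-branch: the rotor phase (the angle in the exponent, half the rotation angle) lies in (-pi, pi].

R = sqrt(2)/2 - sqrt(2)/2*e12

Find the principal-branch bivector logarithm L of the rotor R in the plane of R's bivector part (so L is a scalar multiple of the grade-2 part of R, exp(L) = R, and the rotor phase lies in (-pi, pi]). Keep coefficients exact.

The scalar part of R is sqrt(2)/2, which pins the rotor phase on the principal branch; dividing the bivector part by the sine of that phase recovers the unit plane, and L is the phase times that plane.
Concretely: cos(phase) = sqrt(2)/2 gives phase = ±pi/4, and since phase/sin(phase) is even the sign is immaterial: L = (phase/sin(phase)) * <R>_2 = (sqrt(2)*pi/4) * <R>_2.
Answer: -pi/4*e12


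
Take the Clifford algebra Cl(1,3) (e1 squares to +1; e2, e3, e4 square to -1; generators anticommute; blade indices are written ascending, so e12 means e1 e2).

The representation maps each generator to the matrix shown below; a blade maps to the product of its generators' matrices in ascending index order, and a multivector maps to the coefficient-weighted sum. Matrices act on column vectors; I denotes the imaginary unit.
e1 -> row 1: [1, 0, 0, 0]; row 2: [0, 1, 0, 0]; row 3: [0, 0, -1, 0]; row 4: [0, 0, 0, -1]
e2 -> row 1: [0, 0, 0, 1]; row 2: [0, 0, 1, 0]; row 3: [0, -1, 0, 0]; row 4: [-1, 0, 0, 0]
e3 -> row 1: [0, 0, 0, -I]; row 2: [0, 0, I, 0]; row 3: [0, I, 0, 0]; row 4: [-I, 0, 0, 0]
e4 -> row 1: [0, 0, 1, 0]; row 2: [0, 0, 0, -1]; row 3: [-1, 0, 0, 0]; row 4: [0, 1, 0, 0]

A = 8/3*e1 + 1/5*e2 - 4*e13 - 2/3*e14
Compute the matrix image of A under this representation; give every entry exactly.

Bivector images (products of the table entries): rho(e13) = rho(e1)rho(e3) = row 1: [0, 0, 0, -I]; row 2: [0, 0, I, 0]; row 3: [0, -I, 0, 0]; row 4: [I, 0, 0, 0]; rho(e14) = rho(e1)rho(e4) = row 1: [0, 0, 1, 0]; row 2: [0, 0, 0, -1]; row 3: [1, 0, 0, 0]; row 4: [0, -1, 0, 0].
M = (8/3)*rho(e1) + (1/5)*rho(e2) + (-4)*rho(e13) + (-2/3)*rho(e14), summed entrywise:
Answer: row 1: [8/3, 0, -2/3, 1/5 + 4*I]; row 2: [0, 8/3, 1/5 - 4*I, 2/3]; row 3: [-2/3, -1/5 + 4*I, -8/3, 0]; row 4: [-1/5 - 4*I, 2/3, 0, -8/3]


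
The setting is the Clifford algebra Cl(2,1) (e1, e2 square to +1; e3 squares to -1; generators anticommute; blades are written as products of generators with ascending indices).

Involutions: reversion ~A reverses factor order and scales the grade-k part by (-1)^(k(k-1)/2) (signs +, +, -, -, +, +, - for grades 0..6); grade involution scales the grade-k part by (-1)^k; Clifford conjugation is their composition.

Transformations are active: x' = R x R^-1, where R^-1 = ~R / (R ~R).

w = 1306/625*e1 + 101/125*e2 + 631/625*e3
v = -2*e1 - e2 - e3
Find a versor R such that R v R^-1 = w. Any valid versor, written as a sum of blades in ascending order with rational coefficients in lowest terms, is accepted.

Sketch: the shared square 4 makes R = v + w = 56/625*e1 - 24/125*e2 + 6/625*e3 the natural versor; its sandwich fixes that direction, negates (v - w)/2, and sends v to w.
Answer: 56/625*e1 - 24/125*e2 + 6/625*e3


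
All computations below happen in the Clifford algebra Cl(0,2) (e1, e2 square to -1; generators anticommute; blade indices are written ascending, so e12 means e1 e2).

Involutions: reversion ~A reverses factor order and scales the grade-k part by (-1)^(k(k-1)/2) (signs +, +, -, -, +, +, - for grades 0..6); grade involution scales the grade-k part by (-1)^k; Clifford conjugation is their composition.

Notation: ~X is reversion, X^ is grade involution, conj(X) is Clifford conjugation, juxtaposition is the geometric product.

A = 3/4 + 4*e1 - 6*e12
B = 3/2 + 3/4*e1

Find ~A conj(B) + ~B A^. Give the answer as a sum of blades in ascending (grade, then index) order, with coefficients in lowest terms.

first term: 33/8 + 87/16*e1 - 9/2*e2 + 9*e12
second term: 33/8 - 87/16*e1 + 9/2*e2 - 9*e12
Answer: 33/4


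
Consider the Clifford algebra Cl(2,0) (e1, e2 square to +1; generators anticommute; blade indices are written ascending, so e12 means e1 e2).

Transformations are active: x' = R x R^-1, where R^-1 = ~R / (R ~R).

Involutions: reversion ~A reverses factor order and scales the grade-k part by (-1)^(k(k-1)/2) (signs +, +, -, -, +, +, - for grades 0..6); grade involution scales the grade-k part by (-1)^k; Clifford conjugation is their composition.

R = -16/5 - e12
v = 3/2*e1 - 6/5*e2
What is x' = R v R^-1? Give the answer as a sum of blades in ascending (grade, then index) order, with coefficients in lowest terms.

~R = -16/5 + e12, and R ~R = 281/25, so R^-1 = ~R / (281/25).
R v = -18/5*e1 + 267/50*e2
Answer: 309/562*e1 - 2586/1405*e2


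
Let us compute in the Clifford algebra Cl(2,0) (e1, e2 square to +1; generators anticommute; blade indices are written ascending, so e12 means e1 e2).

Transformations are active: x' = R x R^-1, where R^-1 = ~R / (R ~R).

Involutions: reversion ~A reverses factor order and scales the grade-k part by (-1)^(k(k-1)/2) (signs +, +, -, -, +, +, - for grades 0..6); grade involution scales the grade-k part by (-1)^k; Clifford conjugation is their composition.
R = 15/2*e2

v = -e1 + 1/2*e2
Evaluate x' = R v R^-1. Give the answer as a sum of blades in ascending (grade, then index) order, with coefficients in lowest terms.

~R = 15/2*e2, and R ~R = 225/4, so R^-1 = ~R / (225/4).
R v = 15/4 + 15/2*e12
Answer: e1 + 1/2*e2


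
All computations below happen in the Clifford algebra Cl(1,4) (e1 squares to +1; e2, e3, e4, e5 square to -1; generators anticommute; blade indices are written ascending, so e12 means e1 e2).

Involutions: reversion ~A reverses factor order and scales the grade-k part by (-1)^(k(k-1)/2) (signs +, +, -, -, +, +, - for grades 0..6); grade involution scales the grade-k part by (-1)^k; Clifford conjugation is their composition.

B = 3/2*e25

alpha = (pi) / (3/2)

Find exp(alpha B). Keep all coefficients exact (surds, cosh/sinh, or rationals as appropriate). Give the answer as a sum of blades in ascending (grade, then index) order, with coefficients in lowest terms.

B^2 = (3/2)^2*(e25)^2 = 9/4*(-1) = -9/4 (a basis 2-blade squares to minus the product of its generators' squares).
B^2 = -9/4 — since the square is negative, the closed form is circular: l = 3/2, alpha*l = pi, so exp(alpha B) = cos(pi) + (sin(pi)/(3/2))*B = -1 + (0)*B.
Answer: -1


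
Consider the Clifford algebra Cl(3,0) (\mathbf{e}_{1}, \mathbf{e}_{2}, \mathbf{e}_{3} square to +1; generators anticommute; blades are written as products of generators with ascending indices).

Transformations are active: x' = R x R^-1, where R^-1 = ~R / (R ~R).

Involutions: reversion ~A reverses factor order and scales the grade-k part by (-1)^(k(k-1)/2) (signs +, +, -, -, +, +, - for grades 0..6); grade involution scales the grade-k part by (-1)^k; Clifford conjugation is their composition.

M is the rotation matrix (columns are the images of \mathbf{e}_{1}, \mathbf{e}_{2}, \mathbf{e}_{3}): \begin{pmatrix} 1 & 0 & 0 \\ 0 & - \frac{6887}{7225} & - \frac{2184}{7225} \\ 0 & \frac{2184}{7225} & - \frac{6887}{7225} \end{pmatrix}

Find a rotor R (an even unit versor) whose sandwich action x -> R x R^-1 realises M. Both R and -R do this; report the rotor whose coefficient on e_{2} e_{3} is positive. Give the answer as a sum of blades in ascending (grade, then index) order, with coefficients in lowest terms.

Method: write R = a + b12*e_{1} e_{2} + b13*e_{1} e_{3} + b23*e_{2} e_{3} with a^2 + b12^2 + b13^2 + b23^2 = 1 (so R^-1 = ~R). Expanding the columns R e_j ~R gives tr M = 4a^2 - 1 and, from the antisymmetric part, M21 - M12 = -4a*b12, M13 - M31 = 4a*b13, M32 - M23 = -4a*b23.
Here tr M = -\frac{6549}{7225}, so a^2 = (1 + tr M)/4 = \frac{169}{7225} and a = ±\frac{13}{85}. Taking a = \frac{13}{85}: M21 - M12 = 0, M13 - M31 = 0, M32 - M23 = \frac{4368}{7225}, giving b12 = 0, b13 = 0, b23 = -\frac{84}{85}, i.e. R = \frac{13}{85} - \frac{84}{85} e_{2} e_{3}.
Its e_{2} e_{3} coefficient is negative, so report the other preimage -R.
Answer: -\frac{13}{85} + \frac{84}{85} e_{2} e_{3}. Uniqueness: Spin(3) -> SO(3) maps R and -R to the same rotation of trace -\frac{6549}{7225}; fixing the sign of the e_{2} e_{3} coefficient removes the ambiguity.


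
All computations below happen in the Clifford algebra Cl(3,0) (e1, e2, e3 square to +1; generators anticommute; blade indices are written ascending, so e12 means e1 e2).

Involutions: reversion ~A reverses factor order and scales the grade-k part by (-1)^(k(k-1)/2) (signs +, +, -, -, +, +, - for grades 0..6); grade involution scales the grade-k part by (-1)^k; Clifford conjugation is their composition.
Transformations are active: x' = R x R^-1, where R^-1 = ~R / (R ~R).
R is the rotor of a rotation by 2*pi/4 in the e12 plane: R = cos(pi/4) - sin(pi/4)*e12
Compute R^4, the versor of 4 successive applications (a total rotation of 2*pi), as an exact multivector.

Because a rotor carries half the rotation angle, composing 4 copies of this e12-plane rotor multiplies the phase: 4*(pi/4) = pi, hence R^4 = cos(pi) - sin(pi)*e12.
cos(pi) = -1 and sin(pi) = 0, so R^4 = -1. The total rotation 2*pi is 1 full turn, so every vector returns to itself, yet the rotor is -1, on the OTHER sheet of the double cover (an odd number of 2*pi turns).
Answer: -1


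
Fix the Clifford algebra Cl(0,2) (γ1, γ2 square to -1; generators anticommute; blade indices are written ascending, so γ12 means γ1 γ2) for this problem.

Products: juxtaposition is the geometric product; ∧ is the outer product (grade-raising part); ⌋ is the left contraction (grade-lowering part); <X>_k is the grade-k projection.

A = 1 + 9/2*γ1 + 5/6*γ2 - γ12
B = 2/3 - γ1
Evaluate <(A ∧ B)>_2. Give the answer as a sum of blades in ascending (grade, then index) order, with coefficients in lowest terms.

step 1: 2/3 + 2*γ1 + 5/9*γ2 + 1/6*γ12
step 2: 1/6*γ12
Answer: 1/6*γ12


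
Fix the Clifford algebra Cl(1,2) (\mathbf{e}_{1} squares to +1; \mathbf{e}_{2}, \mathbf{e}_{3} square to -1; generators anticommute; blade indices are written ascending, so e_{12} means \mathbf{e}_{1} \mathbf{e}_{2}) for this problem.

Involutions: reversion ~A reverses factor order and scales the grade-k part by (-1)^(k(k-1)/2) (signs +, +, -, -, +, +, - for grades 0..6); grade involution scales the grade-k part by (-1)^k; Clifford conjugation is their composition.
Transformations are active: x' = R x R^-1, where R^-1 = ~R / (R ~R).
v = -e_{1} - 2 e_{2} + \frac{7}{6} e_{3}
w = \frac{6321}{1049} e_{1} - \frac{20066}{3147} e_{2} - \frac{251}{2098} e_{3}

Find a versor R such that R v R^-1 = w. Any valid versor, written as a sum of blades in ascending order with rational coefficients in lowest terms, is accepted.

Why this works: both vectors square to -\frac{157}{36}, so q(v) = q(w) and R = v + w = \frac{5272}{1049} e_{1} - \frac{26360}{3147} e_{2} + \frac{3295}{3147} e_{3} carries v to w — its own direction survives, the complement (v - w)/2 flips.
Answer: \frac{5272}{1049} e_{1} - \frac{26360}{3147} e_{2} + \frac{3295}{3147} e_{3}


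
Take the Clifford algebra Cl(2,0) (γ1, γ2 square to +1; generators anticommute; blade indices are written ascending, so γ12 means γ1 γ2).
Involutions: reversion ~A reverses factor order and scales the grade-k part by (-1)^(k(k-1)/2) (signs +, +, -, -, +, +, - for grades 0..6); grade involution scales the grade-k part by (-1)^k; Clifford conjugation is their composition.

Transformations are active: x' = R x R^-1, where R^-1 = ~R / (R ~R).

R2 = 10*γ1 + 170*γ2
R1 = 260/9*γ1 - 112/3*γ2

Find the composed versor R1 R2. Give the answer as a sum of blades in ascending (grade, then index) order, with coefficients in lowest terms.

Distribute over the terms of R1 (each basis-blade product reordered to ascending indices, repeated generators contracted through their squares):
(260/9*γ1) R2 = 2600/9 + 44200/9*γ12
(-112/3*γ2) R2 = -19040/3 + 1120/3*γ12
Summing the partial products and collecting blades:
Answer: -54520/9 + 47560/9*γ12


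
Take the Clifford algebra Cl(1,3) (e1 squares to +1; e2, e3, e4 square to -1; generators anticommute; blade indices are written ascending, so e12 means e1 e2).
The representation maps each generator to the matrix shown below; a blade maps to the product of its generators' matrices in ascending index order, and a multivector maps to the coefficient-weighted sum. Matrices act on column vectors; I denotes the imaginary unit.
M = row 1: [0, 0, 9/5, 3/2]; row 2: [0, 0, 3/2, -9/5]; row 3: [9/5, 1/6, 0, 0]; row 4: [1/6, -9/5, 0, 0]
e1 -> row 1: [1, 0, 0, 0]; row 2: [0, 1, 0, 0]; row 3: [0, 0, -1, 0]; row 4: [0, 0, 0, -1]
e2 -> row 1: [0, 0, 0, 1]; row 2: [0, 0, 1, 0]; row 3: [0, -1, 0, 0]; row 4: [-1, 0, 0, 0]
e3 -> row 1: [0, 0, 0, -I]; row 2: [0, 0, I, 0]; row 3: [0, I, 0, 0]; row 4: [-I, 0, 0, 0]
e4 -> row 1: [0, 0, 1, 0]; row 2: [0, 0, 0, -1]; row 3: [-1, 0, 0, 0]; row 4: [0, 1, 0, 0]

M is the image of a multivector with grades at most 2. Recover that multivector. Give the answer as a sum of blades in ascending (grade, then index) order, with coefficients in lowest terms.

Method: the blade images are trace-orthogonal — tr(rho(e_A) rho(e_B)^-1) = 4 if A = B and 0 otherwise — and rho(e_A)^-1 = (e_A)^2 * rho(e_A) with (e_A)^2 = +1 or -1, so the coefficient of e_A in the preimage is (e_A)^2 * tr(M rho(e_A))/4.
Nonzero projections over blades of grade <= 2: e2: (e2)^2 = -1, tr(M rho(e2)) = -8/3, coefficient 2/3; e12: (e12)^2 = +1, tr(M rho(e12)) = 10/3, coefficient 5/6; e14: (e14)^2 = +1, tr(M rho(e14)) = 36/5, coefficient 9/5. Every other blade of grade <= 2 projects to 0.
Answer: 2/3*e2 + 5/6*e12 + 9/5*e14


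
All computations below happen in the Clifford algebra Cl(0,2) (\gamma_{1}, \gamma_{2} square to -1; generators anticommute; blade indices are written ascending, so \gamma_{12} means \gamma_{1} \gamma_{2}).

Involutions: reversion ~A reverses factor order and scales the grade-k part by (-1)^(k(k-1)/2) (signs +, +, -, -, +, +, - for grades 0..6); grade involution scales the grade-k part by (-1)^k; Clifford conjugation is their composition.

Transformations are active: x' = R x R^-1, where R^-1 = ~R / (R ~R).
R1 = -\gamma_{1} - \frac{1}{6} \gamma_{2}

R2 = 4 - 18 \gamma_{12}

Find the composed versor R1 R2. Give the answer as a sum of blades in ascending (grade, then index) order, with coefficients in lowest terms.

Distribute over the terms of R1 (each basis-blade product reordered to ascending indices, repeated generators contracted through their squares):
(-\gamma_{1}) R2 = -4 \gamma_{1} - 18 \gamma_{2}
(-\frac{1}{6} \gamma_{2}) R2 = 3 \gamma_{1} - \frac{2}{3} \gamma_{2}
Summing the partial products and collecting blades:
Answer: -\gamma_{1} - \frac{56}{3} \gamma_{2}


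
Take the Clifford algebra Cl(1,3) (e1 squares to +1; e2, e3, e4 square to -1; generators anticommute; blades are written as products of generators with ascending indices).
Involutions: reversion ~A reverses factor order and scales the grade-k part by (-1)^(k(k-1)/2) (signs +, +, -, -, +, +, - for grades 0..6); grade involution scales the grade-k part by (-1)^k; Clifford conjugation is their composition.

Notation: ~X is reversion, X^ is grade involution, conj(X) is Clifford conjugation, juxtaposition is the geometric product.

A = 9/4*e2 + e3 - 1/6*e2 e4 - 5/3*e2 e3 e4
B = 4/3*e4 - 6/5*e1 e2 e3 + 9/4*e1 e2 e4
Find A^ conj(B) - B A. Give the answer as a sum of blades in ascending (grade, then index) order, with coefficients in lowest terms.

first term: 3/8*e1 - 2/9*e2 - 6/5*e1 e2 - 21/20*e1 e3 - 113/16*e1 e4 + 20/9*e2 e3 + 3*e2 e4 + 4/3*e3 e4 - 1/5*e1 e3 e4 - 9/4*e1 e2 e3 e4
second term: 3/8*e1 - 2/9*e2 + 6/5*e1 e2 - 129/20*e1 e3 + 49/16*e1 e4 + 20/9*e2 e3 - 3*e2 e4 - 4/3*e3 e4 + 1/5*e1 e3 e4 - 9/4*e1 e2 e3 e4
Answer: -12/5*e1 e2 + 27/5*e1 e3 - 81/8*e1 e4 + 6*e2 e4 + 8/3*e3 e4 - 2/5*e1 e3 e4


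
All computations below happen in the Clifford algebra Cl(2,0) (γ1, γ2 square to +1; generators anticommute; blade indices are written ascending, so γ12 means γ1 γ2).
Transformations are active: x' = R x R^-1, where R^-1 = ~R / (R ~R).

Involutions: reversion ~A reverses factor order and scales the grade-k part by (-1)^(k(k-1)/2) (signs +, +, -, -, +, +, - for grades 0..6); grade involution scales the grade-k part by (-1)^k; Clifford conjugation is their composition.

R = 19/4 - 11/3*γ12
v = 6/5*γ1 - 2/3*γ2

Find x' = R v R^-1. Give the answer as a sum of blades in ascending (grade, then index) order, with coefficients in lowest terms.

~R = 19/4 + 11/3*γ12, and R ~R = 5185/144, so R^-1 = ~R / (5185/144).
R v = 733/90*γ1 + 37/30*γ2
Answer: 24598/25925*γ1 + 77158/77775*γ2


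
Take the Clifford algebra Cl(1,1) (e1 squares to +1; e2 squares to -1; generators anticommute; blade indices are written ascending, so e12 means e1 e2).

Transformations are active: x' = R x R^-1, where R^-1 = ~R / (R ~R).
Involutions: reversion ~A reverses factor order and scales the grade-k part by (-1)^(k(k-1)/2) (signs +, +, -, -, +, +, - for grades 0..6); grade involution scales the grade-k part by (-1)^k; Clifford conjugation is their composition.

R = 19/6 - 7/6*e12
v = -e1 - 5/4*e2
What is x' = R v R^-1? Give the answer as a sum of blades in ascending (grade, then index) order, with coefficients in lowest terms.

~R = 19/6 + 7/6*e12, and R ~R = 26/3, so R^-1 = ~R / (26/3).
R v = -37/8*e1 - 41/8*e2
Answer: -495/208*e1 - 519/208*e2


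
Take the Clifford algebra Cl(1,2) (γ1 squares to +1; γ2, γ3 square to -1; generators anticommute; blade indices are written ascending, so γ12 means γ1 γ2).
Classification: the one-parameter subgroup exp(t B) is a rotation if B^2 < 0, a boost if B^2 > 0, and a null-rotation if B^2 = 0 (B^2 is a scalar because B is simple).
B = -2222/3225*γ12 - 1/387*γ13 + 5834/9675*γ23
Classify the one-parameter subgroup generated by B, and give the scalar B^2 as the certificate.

B^2 term by term: the squares give (-2222/3225)^2*(γ12)^2 + (-1/387)^2*(γ13)^2 + (5834/9675)^2*(γ23)^2 = 4937284/10400625*(+1) + 1/149769*(+1) + 34035556/93605625*(-1) = 1/9 (each basis 2-blade squares to minus the product of its generators' squares); cross terms between blades sharing an index anticommute and cancel. So B^2 = 1/9.
Answer: boost, certificate B^2 = 1/9. No conjugation can change B^2 = 1/9; the sign gives the class.


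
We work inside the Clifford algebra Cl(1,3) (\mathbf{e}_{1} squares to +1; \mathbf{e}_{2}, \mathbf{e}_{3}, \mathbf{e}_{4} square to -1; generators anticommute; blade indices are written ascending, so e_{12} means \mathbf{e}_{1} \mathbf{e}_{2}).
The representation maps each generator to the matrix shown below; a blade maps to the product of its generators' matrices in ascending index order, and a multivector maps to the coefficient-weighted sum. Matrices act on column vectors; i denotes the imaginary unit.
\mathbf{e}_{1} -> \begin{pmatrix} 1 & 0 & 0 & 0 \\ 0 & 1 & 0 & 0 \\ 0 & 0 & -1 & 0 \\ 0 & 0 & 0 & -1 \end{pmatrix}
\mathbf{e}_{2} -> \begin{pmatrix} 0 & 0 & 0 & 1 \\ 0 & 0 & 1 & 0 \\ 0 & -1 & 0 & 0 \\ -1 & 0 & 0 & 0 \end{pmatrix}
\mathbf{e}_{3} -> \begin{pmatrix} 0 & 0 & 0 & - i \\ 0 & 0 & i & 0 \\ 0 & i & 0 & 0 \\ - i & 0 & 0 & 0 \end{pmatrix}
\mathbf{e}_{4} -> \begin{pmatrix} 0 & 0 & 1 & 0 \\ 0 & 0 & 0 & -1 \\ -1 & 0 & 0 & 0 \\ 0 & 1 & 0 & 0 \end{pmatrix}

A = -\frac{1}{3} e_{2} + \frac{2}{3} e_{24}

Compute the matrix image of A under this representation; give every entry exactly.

Bivector images (products of the table entries): rho(e_{24}) = rho(\mathbf{e}_{2})rho(\mathbf{e}_{4}) = \begin{pmatrix} 0 & 1 & 0 & 0 \\ -1 & 0 & 0 & 0 \\ 0 & 0 & 0 & 1 \\ 0 & 0 & -1 & 0 \end{pmatrix}.
M = (-\frac{1}{3})*rho(e_{2}) + (\frac{2}{3})*rho(e_{24}), summed entrywise:
Answer: \begin{pmatrix} 0 & \frac{2}{3} & 0 & - \frac{1}{3} \\ - \frac{2}{3} & 0 & - \frac{1}{3} & 0 \\ 0 & \frac{1}{3} & 0 & \frac{2}{3} \\ \frac{1}{3} & 0 & - \frac{2}{3} & 0 \end{pmatrix}


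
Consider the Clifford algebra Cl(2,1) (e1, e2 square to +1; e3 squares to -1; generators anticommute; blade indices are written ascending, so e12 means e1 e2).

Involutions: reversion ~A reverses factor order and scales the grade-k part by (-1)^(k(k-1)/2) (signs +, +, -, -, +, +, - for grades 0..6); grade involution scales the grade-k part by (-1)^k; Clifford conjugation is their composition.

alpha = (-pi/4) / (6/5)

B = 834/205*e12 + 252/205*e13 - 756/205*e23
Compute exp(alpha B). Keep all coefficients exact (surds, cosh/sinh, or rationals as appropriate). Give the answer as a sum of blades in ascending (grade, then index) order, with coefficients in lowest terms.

B^2 term by term: the squares give (834/205)^2*(e12)^2 + (252/205)^2*(e13)^2 + (-756/205)^2*(e23)^2 = 695556/42025*(-1) + 63504/42025*(+1) + 571536/42025*(+1) = -36/25 (each basis 2-blade squares to minus the product of its generators' squares); cross terms between blades sharing an index anticommute and cancel. So B^2 = -36/25.
B^2 = -36/25 — circular case — the even/odd split gives cos and sin: l = 6/5, alpha*l = -pi/4, so exp(alpha B) = cos(-pi/4) + (sin(-pi/4)/(6/5))*B = sqrt(2)/2 + (-5*sqrt(2)/12)*B.
Answer: sqrt(2)/2 - 139*sqrt(2)/82*e12 - 21*sqrt(2)/41*e13 + 63*sqrt(2)/41*e23


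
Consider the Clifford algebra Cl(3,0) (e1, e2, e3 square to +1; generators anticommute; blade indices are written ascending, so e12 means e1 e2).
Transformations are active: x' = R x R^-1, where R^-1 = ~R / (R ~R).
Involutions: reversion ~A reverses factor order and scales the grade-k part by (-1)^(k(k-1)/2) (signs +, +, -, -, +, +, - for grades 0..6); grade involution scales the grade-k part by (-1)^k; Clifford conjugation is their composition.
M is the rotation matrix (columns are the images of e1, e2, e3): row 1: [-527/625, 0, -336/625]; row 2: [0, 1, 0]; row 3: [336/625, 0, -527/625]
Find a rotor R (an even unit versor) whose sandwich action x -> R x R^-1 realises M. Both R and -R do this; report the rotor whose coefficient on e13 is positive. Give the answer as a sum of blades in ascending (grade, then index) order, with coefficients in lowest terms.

Method: write R = a + b12*e12 + b13*e13 + b23*e23 with a^2 + b12^2 + b13^2 + b23^2 = 1 (so R^-1 = ~R). Expanding the columns R e_j ~R gives tr M = 4a^2 - 1 and, from the antisymmetric part, M21 - M12 = -4a*b12, M13 - M31 = 4a*b13, M32 - M23 = -4a*b23.
Here tr M = -429/625, so a^2 = (1 + tr M)/4 = 49/625 and a = ±7/25. Taking a = 7/25: M21 - M12 = 0, M13 - M31 = -672/625, M32 - M23 = 0, giving b12 = 0, b13 = -24/25, b23 = 0, i.e. R = 7/25 - 24/25*e13.
Its e13 coefficient is negative, so report the other preimage -R.
Answer: -7/25 + 24/25*e13. Sheet selection: the two-to-one cover makes ±R indistinguishable at the matrix level (trace -429/625), so uniqueness comes from the required sign on e13.


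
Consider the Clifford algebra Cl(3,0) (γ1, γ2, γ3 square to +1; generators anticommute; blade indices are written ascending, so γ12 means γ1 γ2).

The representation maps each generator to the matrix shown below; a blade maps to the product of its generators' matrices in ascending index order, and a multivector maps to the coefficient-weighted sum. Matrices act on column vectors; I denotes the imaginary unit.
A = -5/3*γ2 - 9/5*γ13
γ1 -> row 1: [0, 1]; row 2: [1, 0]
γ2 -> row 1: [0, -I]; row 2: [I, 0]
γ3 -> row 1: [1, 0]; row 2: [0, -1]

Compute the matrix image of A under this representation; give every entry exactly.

Bivector images (products of the table entries): rho(γ13) = rho(γ1)rho(γ3) = row 1: [0, -1]; row 2: [1, 0].
M = (-5/3)*rho(γ2) + (-9/5)*rho(γ13), summed entrywise:
Answer: row 1: [0, 9/5 + 5*I/3]; row 2: [-9/5 - 5*I/3, 0]


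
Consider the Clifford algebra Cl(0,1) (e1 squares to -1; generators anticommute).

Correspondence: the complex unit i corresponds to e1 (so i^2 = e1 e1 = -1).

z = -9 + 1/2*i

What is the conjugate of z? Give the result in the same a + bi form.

In blades: z = -9 + 1/2*e1.
Conjugation here is Clifford conjugation: the scalar is fixed and the grade-1 and grade-2 blades all flip sign, giving -9 - 1/2*e1; translating back:
Answer: -9 - 1/2*i


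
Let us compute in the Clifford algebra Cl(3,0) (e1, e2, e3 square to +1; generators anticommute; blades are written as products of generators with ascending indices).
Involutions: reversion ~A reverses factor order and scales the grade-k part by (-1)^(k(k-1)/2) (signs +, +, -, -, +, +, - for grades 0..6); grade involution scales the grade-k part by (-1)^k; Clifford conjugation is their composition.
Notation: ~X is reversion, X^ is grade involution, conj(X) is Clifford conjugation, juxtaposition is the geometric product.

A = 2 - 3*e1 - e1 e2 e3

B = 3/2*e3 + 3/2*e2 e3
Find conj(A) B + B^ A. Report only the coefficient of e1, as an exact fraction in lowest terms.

first term: 3/2*e1 + 3*e3 - 3/2*e1 e2 + 9/2*e1 e3 + 3*e2 e3 + 9/2*e1 e2 e3
second term: 3/2*e1 - 3*e3 + 3/2*e1 e2 - 9/2*e1 e3 + 3*e2 e3 - 9/2*e1 e2 e3
Answer: 3


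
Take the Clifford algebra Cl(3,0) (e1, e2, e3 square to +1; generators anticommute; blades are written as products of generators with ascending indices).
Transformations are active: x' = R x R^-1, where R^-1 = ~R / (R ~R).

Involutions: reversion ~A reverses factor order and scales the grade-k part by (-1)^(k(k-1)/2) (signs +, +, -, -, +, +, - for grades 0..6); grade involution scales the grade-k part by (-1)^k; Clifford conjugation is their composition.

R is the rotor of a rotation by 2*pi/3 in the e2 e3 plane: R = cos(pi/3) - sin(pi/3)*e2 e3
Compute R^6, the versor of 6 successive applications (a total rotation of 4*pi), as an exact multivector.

Rotor phase runs at HALF the rotation angle; powers of one rotor simply add phase, so after 6 steps in e2 e3 the phase is 6*pi/3 = 2*pi and R^6 = cos(2*pi) - sin(2*pi)*e2 e3.
cos(2*pi) = 1 and sin(2*pi) = 0, so R^6 = 1. The total rotation 4*pi is 2 full turns, so every vector returns to itself, yet the rotor is +1, back on the identity sheet (an even number of 2*pi turns).
Answer: 1


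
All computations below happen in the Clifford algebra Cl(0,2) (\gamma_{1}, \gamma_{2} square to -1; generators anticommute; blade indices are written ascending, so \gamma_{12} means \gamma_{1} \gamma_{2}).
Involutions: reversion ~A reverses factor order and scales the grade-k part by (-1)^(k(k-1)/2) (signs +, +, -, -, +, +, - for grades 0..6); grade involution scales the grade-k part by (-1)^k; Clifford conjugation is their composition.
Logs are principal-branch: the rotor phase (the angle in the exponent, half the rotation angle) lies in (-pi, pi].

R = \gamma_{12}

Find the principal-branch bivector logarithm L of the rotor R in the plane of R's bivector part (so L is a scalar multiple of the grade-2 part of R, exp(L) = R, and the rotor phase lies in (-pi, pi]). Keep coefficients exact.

The scalar part of R is 0, so the principal-branch rotor phase is pinned; divide the bivector part by its sine to get the unit plane — L is the phase times that plane.
Concretely: cos(phase) = 0 gives phase = ±\frac{\pi}{2}, and since phase/sin(phase) is even the sign is immaterial: L = (phase/sin(phase)) * <R>_2 = (\frac{\pi}{2}) * <R>_2.
Answer: \frac{\pi}{2} \gamma_{12}


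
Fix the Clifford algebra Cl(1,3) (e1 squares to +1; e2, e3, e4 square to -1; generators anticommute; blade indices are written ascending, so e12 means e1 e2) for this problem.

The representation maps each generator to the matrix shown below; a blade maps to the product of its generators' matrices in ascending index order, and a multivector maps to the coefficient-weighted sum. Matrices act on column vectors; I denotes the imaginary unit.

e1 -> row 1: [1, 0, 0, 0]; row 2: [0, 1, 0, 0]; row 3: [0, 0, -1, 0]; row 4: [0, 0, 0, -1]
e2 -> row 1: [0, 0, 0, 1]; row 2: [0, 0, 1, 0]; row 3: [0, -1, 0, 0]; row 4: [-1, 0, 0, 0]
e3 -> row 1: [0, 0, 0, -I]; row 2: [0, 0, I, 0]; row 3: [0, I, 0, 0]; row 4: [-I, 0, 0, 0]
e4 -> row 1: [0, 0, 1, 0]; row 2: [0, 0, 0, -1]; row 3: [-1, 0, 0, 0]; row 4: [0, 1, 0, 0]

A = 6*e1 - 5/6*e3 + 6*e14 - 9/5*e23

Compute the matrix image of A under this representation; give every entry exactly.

Bivector images (products of the table entries): rho(e14) = rho(e1)rho(e4) = row 1: [0, 0, 1, 0]; row 2: [0, 0, 0, -1]; row 3: [1, 0, 0, 0]; row 4: [0, -1, 0, 0]; rho(e23) = rho(e2)rho(e3) = row 1: [-I, 0, 0, 0]; row 2: [0, I, 0, 0]; row 3: [0, 0, -I, 0]; row 4: [0, 0, 0, I].
M = (6)*rho(e1) + (-5/6)*rho(e3) + (6)*rho(e14) + (-9/5)*rho(e23), summed entrywise:
Answer: row 1: [6 + 9*I/5, 0, 6, 5*I/6]; row 2: [0, 6 - 9*I/5, -5*I/6, -6]; row 3: [6, -5*I/6, -6 + 9*I/5, 0]; row 4: [5*I/6, -6, 0, -6 - 9*I/5]


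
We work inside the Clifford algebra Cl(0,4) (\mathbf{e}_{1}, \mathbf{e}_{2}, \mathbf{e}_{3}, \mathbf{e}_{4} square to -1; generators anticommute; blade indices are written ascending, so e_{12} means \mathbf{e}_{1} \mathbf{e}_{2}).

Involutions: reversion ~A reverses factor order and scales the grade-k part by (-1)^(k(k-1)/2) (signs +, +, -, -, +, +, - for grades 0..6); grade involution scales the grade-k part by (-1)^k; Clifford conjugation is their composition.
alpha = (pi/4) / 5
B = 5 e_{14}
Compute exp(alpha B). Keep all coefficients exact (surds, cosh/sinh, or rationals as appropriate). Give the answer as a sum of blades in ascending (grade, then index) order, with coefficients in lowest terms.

B^2 = (5)^2*(e_{14})^2 = 25*(-1) = -25 (a basis 2-blade squares to minus the product of its generators' squares).
B^2 = -25 — B^2 < 0, so the exponential closes trigonometrically: l = 5, alpha*l = \frac{\pi}{4}, so exp(alpha B) = cos(\frac{\pi}{4}) + (sin(\frac{\pi}{4})/5)*B = \frac{\sqrt{2}}{2} + (\frac{\sqrt{2}}{10})*B.
Answer: \frac{\sqrt{2}}{2} + \frac{\sqrt{2}}{2} e_{14}


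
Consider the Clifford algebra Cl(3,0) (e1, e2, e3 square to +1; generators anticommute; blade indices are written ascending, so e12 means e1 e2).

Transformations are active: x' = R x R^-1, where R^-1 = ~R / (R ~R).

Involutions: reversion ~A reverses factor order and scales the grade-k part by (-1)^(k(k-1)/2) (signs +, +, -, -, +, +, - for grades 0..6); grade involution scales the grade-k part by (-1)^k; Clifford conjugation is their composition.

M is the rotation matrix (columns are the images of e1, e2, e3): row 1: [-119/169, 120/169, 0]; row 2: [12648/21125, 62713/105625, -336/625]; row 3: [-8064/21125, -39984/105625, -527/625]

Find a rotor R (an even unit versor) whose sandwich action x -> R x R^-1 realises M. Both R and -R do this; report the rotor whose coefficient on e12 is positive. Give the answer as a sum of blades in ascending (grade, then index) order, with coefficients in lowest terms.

Method: write R = a + b12*e12 + b13*e13 + b23*e23 with a^2 + b12^2 + b13^2 + b23^2 = 1 (so R^-1 = ~R). Expanding the columns R e_j ~R gives tr M = 4a^2 - 1 and, from the antisymmetric part, M21 - M12 = -4a*b12, M13 - M31 = 4a*b13, M32 - M23 = -4a*b23.
Here tr M = -4029/4225, so a^2 = (1 + tr M)/4 = 49/4225 and a = ±7/65. Taking a = 7/65: M21 - M12 = -2352/21125, M13 - M31 = 8064/21125, M32 - M23 = 672/4225, giving b12 = 84/325, b13 = 288/325, b23 = -24/65, i.e. R = 7/65 + 84/325*e12 + 288/325*e13 - 24/65*e23.
Its e12 coefficient is already positive.
Answer: 7/65 + 84/325*e12 + 288/325*e13 - 24/65*e23. Uniqueness: Spin(3) -> SO(3) maps R and -R to the same rotation of trace -4029/4225; fixing the sign of the e12 coefficient removes the ambiguity.


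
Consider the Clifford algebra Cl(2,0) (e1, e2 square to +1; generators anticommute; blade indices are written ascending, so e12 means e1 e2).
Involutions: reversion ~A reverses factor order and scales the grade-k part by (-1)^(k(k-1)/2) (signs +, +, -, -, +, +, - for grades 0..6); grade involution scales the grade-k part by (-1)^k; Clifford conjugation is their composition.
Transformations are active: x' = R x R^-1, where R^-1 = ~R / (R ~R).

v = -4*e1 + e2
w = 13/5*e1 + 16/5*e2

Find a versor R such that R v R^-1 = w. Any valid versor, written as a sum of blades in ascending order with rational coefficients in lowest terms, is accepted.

Take R = v + w = -7/5*e1 + 21/5*e2. Because q(v) = q(w) = 17, conjugation by R sends v exactly to w.
Answer: -7/5*e1 + 21/5*e2
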